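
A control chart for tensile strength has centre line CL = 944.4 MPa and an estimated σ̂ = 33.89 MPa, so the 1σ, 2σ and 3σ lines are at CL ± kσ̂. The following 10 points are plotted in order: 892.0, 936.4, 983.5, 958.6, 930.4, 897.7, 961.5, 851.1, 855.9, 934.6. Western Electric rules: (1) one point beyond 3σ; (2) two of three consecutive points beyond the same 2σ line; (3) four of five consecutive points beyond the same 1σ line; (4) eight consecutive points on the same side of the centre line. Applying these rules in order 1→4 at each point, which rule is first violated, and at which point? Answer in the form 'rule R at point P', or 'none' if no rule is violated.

Zone of each point (C = within 1σ̂, B = 1σ̂–2σ̂, A = 2σ̂–3σ̂, * = beyond 3σ̂; sign = side of CL): 1:-B, 2:-C, 3:+B, 4:+C, 5:-C, 6:-B, 7:+C, 8:-A, 9:-A, 10:-C
Rule 2 (two of three consecutive points beyond the same 2σ limit) is satisfied at point 9.

rule 2 at point 9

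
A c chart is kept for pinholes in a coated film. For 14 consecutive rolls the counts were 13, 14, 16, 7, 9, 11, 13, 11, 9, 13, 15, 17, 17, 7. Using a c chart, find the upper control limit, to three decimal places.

c̄ = (13 + 14 + 16 + 7 + 9 + 11 + 13 + 11 + 9 + 13 + 15 + 17 + 17 + 7) / 14 = 172 / 14 = 12.2857
UCL = c̄ + 3√c̄ = 12.2857 + 3 × √12.2857 = 12.2857 + 3 × 3.5051 = 22.8010

22.801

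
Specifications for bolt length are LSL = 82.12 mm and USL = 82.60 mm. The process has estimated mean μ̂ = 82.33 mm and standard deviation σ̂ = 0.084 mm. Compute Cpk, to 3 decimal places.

Cpu = (USL − μ̂) / (3σ̂) = (82.60 − 82.33) / (3 × 0.084) = 1.0714; Cpl = (μ̂ − LSL) / (3σ̂) = (82.33 − 82.12) / (3 × 0.084) = 0.8333; Cpk = min(Cpu, Cpl) = 0.8333

0.833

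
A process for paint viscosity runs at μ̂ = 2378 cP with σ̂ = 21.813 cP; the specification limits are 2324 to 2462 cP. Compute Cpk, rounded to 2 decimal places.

Cpu = (USL − μ̂) / (3σ̂) = (2462 − 2378) / (3 × 21.813) = 1.2836; Cpl = (μ̂ − LSL) / (3σ̂) = (2378 − 2324) / (3 × 21.813) = 0.8252; Cpk = min(Cpu, Cpl) = 0.8252

0.83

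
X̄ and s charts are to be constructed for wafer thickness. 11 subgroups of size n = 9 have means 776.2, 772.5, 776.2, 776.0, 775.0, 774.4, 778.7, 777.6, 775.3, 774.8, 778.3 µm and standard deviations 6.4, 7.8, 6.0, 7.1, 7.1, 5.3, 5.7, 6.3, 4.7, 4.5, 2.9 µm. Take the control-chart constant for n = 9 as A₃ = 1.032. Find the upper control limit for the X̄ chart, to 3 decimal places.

781.895

X̄̄ = (776.2 + 772.5 + 776.2 + 776.0 + 775.0 + 774.4 + 778.7 + 777.6 + 775.3 + 774.8 + 778.3) / 11 = 775.9091
s̄ = (6.4 + 7.8 + 6.0 + 7.1 + 7.1 + 5.3 + 5.7 + 6.3 + 4.7 + 4.5 + 2.9) / 11 = 5.8000
UCL = X̄̄ + A₃·s̄ = 775.9091 + 1.032 × 5.8000 = 781.8947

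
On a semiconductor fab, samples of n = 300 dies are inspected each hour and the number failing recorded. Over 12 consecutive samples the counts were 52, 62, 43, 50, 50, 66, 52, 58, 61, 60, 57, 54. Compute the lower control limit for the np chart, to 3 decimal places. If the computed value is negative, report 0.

p̄ = Σdᵢ / (k·n) = 665 / (12 × 300) = 0.18472
LCL = np̄ − 3·√(np̄(1−p̄)) = 55.4167 − 3 × 6.7216 = 35.2519

35.252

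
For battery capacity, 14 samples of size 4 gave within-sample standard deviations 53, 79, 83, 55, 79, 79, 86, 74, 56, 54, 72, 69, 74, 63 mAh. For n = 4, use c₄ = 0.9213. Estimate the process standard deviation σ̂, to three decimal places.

75.669

s̄ = (53 + 79 + 83 + 55 + 79 + 79 + 86 + 74 + 56 + 54 + 72 + 69 + 74 + 63) / 14 = 69.7143
σ̂ = s̄ / c₄ = 69.7143 / 0.9213 = 75.6695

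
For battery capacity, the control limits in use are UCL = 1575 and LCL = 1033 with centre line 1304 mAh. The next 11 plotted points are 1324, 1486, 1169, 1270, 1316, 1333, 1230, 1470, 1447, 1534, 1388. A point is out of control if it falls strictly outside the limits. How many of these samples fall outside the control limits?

All 11 points lie within [1033, 1575].

0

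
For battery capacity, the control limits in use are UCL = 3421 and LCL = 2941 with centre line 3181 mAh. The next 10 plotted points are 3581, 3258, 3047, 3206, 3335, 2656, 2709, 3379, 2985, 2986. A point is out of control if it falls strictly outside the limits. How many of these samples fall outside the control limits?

Compare each point to [2941, 3421]: sample 1 = 3581 > UCL; sample 6 = 2656 < LCL; sample 7 = 2709 < LCL.

3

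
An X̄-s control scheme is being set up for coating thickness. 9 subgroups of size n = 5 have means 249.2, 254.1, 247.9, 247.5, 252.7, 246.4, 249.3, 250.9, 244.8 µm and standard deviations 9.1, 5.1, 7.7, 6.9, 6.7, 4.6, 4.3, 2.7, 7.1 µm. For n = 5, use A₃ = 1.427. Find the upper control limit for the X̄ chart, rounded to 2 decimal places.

X̄̄ = (249.2 + 254.1 + 247.9 + 247.5 + 252.7 + 246.4 + 249.3 + 250.9 + 244.8) / 9 = 249.2000
s̄ = (9.1 + 5.1 + 7.7 + 6.9 + 6.7 + 4.6 + 4.3 + 2.7 + 7.1) / 9 = 6.0222
UCL = X̄̄ + A₃·s̄ = 249.2000 + 1.427 × 6.0222 = 257.7937

257.79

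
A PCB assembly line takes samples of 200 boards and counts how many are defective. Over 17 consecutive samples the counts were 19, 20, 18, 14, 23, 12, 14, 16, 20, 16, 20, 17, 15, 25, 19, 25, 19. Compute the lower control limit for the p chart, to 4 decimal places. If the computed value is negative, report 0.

p̄ = Σdᵢ / (k·n) = 312 / (17 × 200) = 0.09176
LCL = p̄ − 3·√(p̄(1−p̄)/n) = 0.09176 − 3 × 0.02041 = 0.03052

0.0305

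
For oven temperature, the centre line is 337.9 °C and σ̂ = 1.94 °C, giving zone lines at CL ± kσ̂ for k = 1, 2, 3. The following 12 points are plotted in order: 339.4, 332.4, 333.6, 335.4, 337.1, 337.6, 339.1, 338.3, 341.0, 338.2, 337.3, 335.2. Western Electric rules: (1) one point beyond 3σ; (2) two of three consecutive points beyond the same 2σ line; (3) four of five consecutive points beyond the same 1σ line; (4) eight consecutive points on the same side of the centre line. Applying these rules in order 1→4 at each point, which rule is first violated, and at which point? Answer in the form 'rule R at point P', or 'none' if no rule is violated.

Zone of each point (C = within 1σ̂, B = 1σ̂–2σ̂, A = 2σ̂–3σ̂, * = beyond 3σ̂; sign = side of CL): 1:+C, 2:-A, 3:-A, 4:-B, 5:-C, 6:-C, 7:+C, 8:+C, 9:+B, 10:+C, 11:-C, 12:-B
Rule 2 (two of three consecutive points beyond the same 2σ limit) is satisfied at point 3.

rule 2 at point 3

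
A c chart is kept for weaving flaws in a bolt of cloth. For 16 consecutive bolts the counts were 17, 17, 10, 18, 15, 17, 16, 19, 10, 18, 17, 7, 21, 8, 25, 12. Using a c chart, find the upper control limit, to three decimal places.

27.225

c̄ = (17 + 17 + 10 + 18 + 15 + 17 + 16 + 19 + 10 + 18 + 17 + 7 + 21 + 8 + 25 + 12) / 16 = 247 / 16 = 15.4375
UCL = c̄ + 3√c̄ = 15.4375 + 3 × √15.4375 = 15.4375 + 3 × 3.9291 = 27.2247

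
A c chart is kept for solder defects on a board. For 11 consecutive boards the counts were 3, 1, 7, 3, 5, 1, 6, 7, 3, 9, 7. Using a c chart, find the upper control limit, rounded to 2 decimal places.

c̄ = (3 + 1 + 7 + 3 + 5 + 1 + 6 + 7 + 3 + 9 + 7) / 11 = 52 / 11 = 4.7273
UCL = c̄ + 3√c̄ = 4.7273 + 3 × √4.7273 = 4.7273 + 3 × 2.1742 = 11.2500

11.25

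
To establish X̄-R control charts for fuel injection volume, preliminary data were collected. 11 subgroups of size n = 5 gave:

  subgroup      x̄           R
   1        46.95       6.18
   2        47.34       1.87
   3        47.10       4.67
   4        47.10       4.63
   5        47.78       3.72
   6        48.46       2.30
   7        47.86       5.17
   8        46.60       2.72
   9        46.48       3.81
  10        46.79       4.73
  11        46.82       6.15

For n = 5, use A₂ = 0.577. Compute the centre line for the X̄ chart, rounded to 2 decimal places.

X̄̄ = (46.95 + 47.34 + 47.10 + 47.10 + 47.78 + 48.46 + 47.86 + 46.60 + 46.48 + 46.79 + 46.82) / 11 = 519.2800 / 11 = 47.2073
CL = X̄̄ = 47.2073

47.21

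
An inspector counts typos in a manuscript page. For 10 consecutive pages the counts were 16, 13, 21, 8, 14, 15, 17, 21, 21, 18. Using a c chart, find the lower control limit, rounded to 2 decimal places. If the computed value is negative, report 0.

4.25

c̄ = (16 + 13 + 21 + 8 + 14 + 15 + 17 + 21 + 21 + 18) / 10 = 164 / 10 = 16.4000
LCL = c̄ − 3√c̄ = 16.4000 − 3 × 4.0497 = 4.2509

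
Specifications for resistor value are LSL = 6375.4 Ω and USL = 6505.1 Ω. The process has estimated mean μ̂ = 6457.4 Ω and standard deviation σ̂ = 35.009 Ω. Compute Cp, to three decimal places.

0.617

Cp = (USL − LSL) / (6σ̂) = (6505.1 − 6375.4) / (6 × 35.009) = 129.7000 / 210.0540 = 0.6175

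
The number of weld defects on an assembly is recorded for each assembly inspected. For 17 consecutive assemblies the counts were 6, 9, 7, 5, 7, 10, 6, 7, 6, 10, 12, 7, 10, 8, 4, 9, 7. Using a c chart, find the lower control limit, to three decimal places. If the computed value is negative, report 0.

0.000

c̄ = (6 + 9 + 7 + 5 + 7 + 10 + 6 + 7 + 6 + 10 + 12 + 7 + 10 + 8 + 4 + 9 + 7) / 17 = 130 / 17 = 7.6471
LCL = c̄ − 3√c̄ = 7.6471 − 3 × 2.7653 = -0.6489 → 0 (cannot be negative)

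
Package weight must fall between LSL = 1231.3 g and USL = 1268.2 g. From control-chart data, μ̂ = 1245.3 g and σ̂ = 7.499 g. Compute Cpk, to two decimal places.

Cpu = (USL − μ̂) / (3σ̂) = (1268.2 − 1245.3) / (3 × 7.499) = 1.0179; Cpl = (μ̂ − LSL) / (3σ̂) = (1245.3 − 1231.3) / (3 × 7.499) = 0.6223; Cpk = min(Cpu, Cpl) = 0.6223

0.62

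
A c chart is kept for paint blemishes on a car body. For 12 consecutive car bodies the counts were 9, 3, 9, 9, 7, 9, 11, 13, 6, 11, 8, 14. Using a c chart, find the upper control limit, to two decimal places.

18.12

c̄ = (9 + 3 + 9 + 9 + 7 + 9 + 11 + 13 + 6 + 11 + 8 + 14) / 12 = 109 / 12 = 9.0833
UCL = c̄ + 3√c̄ = 9.0833 + 3 × √9.0833 = 9.0833 + 3 × 3.0139 = 18.1249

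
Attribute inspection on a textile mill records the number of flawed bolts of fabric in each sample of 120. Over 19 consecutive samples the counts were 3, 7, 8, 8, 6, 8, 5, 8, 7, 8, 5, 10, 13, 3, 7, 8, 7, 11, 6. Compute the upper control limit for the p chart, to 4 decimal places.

0.1258

p̄ = Σdᵢ / (k·n) = 138 / (19 × 120) = 0.06053
UCL = p̄ + 3·√(p̄(1−p̄)/n) = 0.06053 + 3 × √(0.06053×0.93947/120) = 0.06053 + 3 × 0.02177 = 0.12583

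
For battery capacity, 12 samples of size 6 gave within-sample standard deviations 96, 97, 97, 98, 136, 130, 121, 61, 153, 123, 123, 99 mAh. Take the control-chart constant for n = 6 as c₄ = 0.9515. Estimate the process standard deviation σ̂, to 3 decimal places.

116.833

s̄ = (96 + 97 + 97 + 98 + 136 + 130 + 121 + 61 + 153 + 123 + 123 + 99) / 12 = 111.1667
σ̂ = s̄ / c₄ = 111.1667 / 0.9515 = 116.8331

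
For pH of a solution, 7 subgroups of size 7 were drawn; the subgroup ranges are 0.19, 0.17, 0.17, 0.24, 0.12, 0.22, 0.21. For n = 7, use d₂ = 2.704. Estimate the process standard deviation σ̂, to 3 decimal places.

R̄ = (0.19 + 0.17 + 0.17 + 0.24 + 0.12 + 0.22 + 0.21) / 7 = 0.1886
σ̂ = R̄ / d₂ = 0.1886 / 2.704 = 0.0697

0.070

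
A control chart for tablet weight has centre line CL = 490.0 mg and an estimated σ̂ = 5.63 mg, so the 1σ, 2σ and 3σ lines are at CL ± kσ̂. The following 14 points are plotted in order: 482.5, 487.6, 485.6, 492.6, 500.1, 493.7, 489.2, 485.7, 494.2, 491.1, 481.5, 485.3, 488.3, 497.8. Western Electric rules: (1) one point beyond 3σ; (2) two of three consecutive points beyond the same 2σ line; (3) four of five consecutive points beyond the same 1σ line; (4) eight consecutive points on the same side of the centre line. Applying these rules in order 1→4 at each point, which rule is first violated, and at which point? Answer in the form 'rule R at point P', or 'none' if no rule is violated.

Zone of each point (C = within 1σ̂, B = 1σ̂–2σ̂, A = 2σ̂–3σ̂, * = beyond 3σ̂; sign = side of CL): 1:-B, 2:-C, 3:-C, 4:+C, 5:+B, 6:+C, 7:-C, 8:-C, 9:+C, 10:+C, 11:-B, 12:-C, 13:-C, 14:+B
No rule fires across all 14 points.

none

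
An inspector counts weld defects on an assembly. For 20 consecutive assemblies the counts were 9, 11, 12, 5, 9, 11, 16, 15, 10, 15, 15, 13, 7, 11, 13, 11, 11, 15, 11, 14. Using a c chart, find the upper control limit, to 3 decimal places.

c̄ = (9 + 11 + 12 + 5 + 9 + 11 + 16 + 15 + 10 + 15 + 15 + 13 + 7 + 11 + 13 + 11 + 11 + 15 + 11 + 14) / 20 = 234 / 20 = 11.7000
UCL = c̄ + 3√c̄ = 11.7000 + 3 × √11.7000 = 11.7000 + 3 × 3.4205 = 21.9616

21.962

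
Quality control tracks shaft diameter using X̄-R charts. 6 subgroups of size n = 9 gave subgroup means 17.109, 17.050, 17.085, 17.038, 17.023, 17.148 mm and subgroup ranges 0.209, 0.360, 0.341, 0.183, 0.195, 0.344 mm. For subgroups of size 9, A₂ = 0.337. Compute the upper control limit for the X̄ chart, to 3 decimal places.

17.167

X̄̄ = (17.109 + 17.050 + 17.085 + 17.038 + 17.023 + 17.148) / 6 = 102.4530 / 6 = 17.0755
R̄ = (0.209 + 0.360 + 0.341 + 0.183 + 0.195 + 0.344) / 6 = 1.6320 / 6 = 0.2720
UCL = X̄̄ + A₂·R̄ = 17.0755 + 0.337 × 0.2720 = 17.1672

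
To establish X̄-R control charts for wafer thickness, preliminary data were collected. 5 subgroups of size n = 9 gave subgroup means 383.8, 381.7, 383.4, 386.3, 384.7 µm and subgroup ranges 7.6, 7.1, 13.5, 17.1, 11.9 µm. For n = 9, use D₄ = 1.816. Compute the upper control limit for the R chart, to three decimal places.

20.775

R̄ = (7.6 + 7.1 + 13.5 + 17.1 + 11.9) / 5 = 57.2000 / 5 = 11.4400
UCL_R = D₄·R̄ = 1.816 × 11.4400 = 20.7750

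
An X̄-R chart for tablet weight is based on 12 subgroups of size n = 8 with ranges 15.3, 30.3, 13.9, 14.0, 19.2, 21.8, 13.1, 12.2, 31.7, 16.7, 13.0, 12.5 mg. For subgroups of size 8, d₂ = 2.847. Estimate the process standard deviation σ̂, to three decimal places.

R̄ = (15.3 + 30.3 + 13.9 + 14.0 + 19.2 + 21.8 + 13.1 + 12.2 + 31.7 + 16.7 + 13.0 + 12.5) / 12 = 17.8083
σ̂ = R̄ / d₂ = 17.8083 / 2.847 = 6.2551

6.255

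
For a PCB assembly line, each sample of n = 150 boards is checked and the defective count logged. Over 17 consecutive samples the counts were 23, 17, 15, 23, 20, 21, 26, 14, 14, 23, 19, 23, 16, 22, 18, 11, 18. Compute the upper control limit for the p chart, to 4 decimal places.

0.2081

p̄ = Σdᵢ / (k·n) = 323 / (17 × 150) = 0.12667
UCL = p̄ + 3·√(p̄(1−p̄)/n) = 0.12667 + 3 × √(0.12667×0.87333/150) = 0.12667 + 3 × 0.02716 = 0.20814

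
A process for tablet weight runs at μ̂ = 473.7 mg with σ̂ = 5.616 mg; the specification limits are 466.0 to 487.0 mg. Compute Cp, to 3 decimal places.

Cp = (USL − LSL) / (6σ̂) = (487.0 − 466.0) / (6 × 5.616) = 21.0000 / 33.6960 = 0.6232

0.623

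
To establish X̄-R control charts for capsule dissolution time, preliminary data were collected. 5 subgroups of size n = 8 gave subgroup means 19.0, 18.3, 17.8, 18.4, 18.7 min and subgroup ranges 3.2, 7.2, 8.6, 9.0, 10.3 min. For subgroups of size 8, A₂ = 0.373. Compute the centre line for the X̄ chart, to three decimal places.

18.440

X̄̄ = (19.0 + 18.3 + 17.8 + 18.4 + 18.7) / 5 = 92.2000 / 5 = 18.4400
CL = X̄̄ = 18.4400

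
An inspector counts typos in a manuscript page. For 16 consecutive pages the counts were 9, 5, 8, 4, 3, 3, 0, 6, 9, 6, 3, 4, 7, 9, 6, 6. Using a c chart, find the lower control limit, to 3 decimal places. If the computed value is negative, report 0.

0.000

c̄ = (9 + 5 + 8 + 4 + 3 + 3 + 0 + 6 + 9 + 6 + 3 + 4 + 7 + 9 + 6 + 6) / 16 = 88 / 16 = 5.5000
LCL = c̄ − 3√c̄ = 5.5000 − 3 × 2.3452 = -1.5356 → 0 (cannot be negative)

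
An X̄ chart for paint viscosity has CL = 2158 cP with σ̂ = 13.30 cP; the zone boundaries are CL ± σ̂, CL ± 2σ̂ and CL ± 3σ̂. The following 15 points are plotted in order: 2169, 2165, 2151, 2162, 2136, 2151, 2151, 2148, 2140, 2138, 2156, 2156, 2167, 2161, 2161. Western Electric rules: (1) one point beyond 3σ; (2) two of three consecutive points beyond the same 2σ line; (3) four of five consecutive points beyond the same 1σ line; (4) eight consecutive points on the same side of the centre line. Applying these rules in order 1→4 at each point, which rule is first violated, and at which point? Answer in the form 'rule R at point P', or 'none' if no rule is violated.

rule 4 at point 12

Zone of each point (C = within 1σ̂, B = 1σ̂–2σ̂, A = 2σ̂–3σ̂, * = beyond 3σ̂; sign = side of CL): 1:+C, 2:+C, 3:-C, 4:+C, 5:-B, 6:-C, 7:-C, 8:-C, 9:-B, 10:-B, 11:-C, 12:-C, 13:+C, 14:+C, 15:+C
Rule 4 (eight consecutive points on the same side of the centre line) is satisfied at point 12.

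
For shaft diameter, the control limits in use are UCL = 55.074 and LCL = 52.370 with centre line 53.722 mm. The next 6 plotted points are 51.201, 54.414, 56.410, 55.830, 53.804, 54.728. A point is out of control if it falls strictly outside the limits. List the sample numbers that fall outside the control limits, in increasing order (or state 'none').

1, 3, 4

Compare each point to [52.370, 55.074]: sample 1 = 51.201 < LCL; sample 3 = 56.410 > UCL; sample 4 = 55.830 > UCL.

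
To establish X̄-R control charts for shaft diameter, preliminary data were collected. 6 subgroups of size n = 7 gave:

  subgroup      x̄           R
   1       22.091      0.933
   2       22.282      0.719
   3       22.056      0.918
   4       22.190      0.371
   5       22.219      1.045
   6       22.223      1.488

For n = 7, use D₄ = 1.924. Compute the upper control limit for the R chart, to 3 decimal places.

R̄ = (0.933 + 0.719 + 0.918 + 0.371 + 1.045 + 1.488) / 6 = 5.4740 / 6 = 0.9123
UCL_R = D₄·R̄ = 1.924 × 0.9123 = 1.7553

1.755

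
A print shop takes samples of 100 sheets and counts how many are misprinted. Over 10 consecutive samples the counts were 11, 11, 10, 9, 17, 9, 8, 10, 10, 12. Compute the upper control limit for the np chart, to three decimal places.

p̄ = Σdᵢ / (k·n) = 107 / (10 × 100) = 0.10700
UCL = np̄ + 3·√(np̄(1−p̄)) = 10.7000 + 3 × √(10.7000×0.89300) = 10.7000 + 3 × 3.0911 = 19.9734

19.973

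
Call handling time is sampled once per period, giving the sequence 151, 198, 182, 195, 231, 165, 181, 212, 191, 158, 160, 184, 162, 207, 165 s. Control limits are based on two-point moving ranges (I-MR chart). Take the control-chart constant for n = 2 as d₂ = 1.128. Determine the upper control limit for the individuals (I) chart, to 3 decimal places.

261.447

X̄ = (151 + 198 + 182 + 195 + 231 + 165 + 181 + 212 + 191 + 158 + 160 + 184 + 162 + 207 + 165) / 15 = 182.8000
Moving ranges: 47, 16, 13, 36, 66, 16, 31, 21, 33, 2, 24, 22, 45, 42; M̄R̄ = 414.0000 / 14 = 29.5714
UCL = X̄ + 3·M̄R̄/d₂ = 182.8000 + 3 × 29.5714 / 1.128 = 261.4474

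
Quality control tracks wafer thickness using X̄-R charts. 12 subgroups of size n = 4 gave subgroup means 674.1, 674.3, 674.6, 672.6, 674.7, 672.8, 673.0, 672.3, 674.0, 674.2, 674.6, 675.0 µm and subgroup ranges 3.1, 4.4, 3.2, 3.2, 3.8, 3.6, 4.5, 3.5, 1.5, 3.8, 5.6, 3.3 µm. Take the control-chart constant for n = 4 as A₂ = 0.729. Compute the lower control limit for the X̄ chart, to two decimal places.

X̄̄ = (674.1 + 674.3 + 674.6 + 672.6 + 674.7 + 672.8 + 673.0 + 672.3 + 674.0 + 674.2 + 674.6 + 675.0) / 12 = 8086.2000 / 12 = 673.8500
R̄ = (3.1 + 4.4 + 3.2 + 3.2 + 3.8 + 3.6 + 4.5 + 3.5 + 1.5 + 3.8 + 5.6 + 3.3) / 12 = 43.5000 / 12 = 3.6250
LCL = X̄̄ − A₂·R̄ = 673.8500 − 0.729 × 3.6250 = 671.2074

671.21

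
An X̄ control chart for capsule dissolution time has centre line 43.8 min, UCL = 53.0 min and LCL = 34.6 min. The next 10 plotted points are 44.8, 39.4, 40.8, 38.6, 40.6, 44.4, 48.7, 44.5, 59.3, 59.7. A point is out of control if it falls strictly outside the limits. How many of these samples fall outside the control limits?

2

Compare each point to [34.6, 53.0]: sample 9 = 59.3 > UCL; sample 10 = 59.7 > UCL.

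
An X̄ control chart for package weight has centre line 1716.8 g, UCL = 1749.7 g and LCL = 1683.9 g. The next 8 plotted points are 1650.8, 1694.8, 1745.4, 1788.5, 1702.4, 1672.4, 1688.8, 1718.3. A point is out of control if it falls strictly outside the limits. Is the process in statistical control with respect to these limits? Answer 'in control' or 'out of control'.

Compare each point to [1683.9, 1749.7]: sample 1 = 1650.8 < LCL; sample 4 = 1788.5 > UCL; sample 6 = 1672.4 < LCL.

out of control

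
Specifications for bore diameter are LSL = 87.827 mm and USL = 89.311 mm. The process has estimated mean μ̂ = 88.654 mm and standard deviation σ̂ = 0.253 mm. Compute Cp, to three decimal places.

Cp = (USL − LSL) / (6σ̂) = (89.311 − 87.827) / (6 × 0.253) = 1.4840 / 1.5180 = 0.9776

0.978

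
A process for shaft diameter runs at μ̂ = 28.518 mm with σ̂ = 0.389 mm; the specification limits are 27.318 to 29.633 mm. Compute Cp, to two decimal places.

Cp = (USL − LSL) / (6σ̂) = (29.633 − 27.318) / (6 × 0.389) = 2.3150 / 2.3340 = 0.9919

0.99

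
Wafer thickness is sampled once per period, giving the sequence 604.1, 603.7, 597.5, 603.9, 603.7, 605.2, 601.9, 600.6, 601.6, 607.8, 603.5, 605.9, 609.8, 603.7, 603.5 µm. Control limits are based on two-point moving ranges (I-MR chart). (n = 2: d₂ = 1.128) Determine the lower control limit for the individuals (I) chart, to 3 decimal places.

595.515

X̄ = (604.1 + 603.7 + 597.5 + 603.9 + 603.7 + 605.2 + 601.9 + 600.6 + 601.6 + 607.8 + 603.5 + 605.9 + 609.8 + 603.7 + 603.5) / 15 = 603.7600
Moving ranges: 0.4, 6.2, 6.4, 0.2, 1.5, 3.3, 1.3, 1.0, 6.2, 4.3, 2.4, 3.9, 6.1, 0.2; M̄R̄ = 43.4000 / 14 = 3.1000
LCL = X̄ − 3·M̄R̄/d₂ = 603.7600 − 3 × 3.1000 / 1.128 = 595.5153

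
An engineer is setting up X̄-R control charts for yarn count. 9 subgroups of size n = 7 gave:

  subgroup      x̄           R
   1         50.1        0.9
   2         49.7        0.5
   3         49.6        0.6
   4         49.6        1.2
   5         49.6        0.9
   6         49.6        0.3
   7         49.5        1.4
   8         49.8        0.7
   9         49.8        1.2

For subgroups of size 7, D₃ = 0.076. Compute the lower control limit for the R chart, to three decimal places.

0.065

R̄ = (0.9 + 0.5 + 0.6 + 1.2 + 0.9 + 0.3 + 1.4 + 0.7 + 1.2) / 9 = 7.7000 / 9 = 0.8556
LCL_R = D₃·R̄ = 0.076 × 0.8556 = 0.0650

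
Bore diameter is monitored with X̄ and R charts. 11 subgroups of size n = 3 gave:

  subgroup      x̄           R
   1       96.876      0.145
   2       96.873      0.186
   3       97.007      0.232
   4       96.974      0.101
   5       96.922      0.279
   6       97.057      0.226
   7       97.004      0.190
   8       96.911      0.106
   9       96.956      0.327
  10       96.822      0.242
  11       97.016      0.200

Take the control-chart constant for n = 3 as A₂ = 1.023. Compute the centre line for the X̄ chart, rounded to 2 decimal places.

96.95

X̄̄ = (96.876 + 96.873 + 97.007 + 96.974 + 96.922 + 97.057 + 97.004 + 96.911 + 96.956 + 96.822 + 97.016) / 11 = 1066.4180 / 11 = 96.9471
CL = X̄̄ = 96.9471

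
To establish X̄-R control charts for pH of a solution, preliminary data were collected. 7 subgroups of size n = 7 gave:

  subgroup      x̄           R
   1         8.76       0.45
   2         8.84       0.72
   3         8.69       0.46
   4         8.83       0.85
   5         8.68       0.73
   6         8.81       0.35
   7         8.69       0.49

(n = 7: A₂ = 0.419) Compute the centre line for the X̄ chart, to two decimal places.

X̄̄ = (8.76 + 8.84 + 8.69 + 8.83 + 8.68 + 8.81 + 8.69) / 7 = 61.3000 / 7 = 8.7571
CL = X̄̄ = 8.7571

8.76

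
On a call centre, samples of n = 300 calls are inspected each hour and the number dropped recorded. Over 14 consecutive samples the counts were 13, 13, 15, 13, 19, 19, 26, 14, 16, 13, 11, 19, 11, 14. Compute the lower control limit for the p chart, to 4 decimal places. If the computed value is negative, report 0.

p̄ = Σdᵢ / (k·n) = 216 / (14 × 300) = 0.05143
LCL = p̄ − 3·√(p̄(1−p̄)/n) = 0.05143 − 3 × 0.01275 = 0.01317

0.0132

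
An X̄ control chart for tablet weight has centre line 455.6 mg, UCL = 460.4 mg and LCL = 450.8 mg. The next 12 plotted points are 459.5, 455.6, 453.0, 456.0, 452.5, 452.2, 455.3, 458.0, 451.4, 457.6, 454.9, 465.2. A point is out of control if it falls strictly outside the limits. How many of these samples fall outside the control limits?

Compare each point to [450.8, 460.4]: sample 12 = 465.2 > UCL.

1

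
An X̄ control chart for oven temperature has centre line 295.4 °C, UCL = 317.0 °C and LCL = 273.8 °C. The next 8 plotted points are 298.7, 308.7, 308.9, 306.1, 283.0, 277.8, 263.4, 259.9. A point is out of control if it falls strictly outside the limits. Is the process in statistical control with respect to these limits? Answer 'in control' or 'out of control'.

Compare each point to [273.8, 317.0]: sample 7 = 263.4 < LCL; sample 8 = 259.9 < LCL.

out of control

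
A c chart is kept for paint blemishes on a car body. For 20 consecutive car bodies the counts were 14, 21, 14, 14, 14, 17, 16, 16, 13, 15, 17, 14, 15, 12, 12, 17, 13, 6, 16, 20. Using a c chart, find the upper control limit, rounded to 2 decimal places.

c̄ = (14 + 21 + 14 + 14 + 14 + 17 + 16 + 16 + 13 + 15 + 17 + 14 + 15 + 12 + 12 + 17 + 13 + 6 + 16 + 20) / 20 = 296 / 20 = 14.8000
UCL = c̄ + 3√c̄ = 14.8000 + 3 × √14.8000 = 14.8000 + 3 × 3.8471 = 26.3412

26.34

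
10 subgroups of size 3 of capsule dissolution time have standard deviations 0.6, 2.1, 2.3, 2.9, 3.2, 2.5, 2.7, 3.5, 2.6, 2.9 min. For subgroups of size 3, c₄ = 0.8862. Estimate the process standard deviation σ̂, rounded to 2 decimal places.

s̄ = (0.6 + 2.1 + 2.3 + 2.9 + 3.2 + 2.5 + 2.7 + 3.5 + 2.6 + 2.9) / 10 = 2.5300
σ̂ = s̄ / c₄ = 2.5300 / 0.8862 = 2.8549

2.85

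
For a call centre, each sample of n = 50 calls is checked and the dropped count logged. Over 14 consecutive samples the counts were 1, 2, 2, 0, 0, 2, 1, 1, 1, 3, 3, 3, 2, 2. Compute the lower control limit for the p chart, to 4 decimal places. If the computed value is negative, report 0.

p̄ = Σdᵢ / (k·n) = 23 / (14 × 50) = 0.03286
LCL = p̄ − 3·√(p̄(1−p̄)/n) = 0.03286 − 3 × 0.02521 = -0.04277 → 0 (negative, so LCL = 0)

0.0000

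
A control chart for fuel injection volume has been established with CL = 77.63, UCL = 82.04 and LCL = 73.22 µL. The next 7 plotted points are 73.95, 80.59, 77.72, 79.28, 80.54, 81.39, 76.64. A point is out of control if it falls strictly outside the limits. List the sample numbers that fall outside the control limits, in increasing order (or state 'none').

All 7 points lie within [73.22, 82.04].

none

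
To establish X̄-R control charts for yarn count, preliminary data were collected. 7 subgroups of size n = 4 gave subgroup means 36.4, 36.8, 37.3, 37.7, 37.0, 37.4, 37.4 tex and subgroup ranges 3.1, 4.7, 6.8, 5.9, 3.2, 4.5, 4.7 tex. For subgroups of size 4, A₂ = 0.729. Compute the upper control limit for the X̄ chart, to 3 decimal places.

X̄̄ = (36.4 + 36.8 + 37.3 + 37.7 + 37.0 + 37.4 + 37.4) / 7 = 260.0000 / 7 = 37.1429
R̄ = (3.1 + 4.7 + 6.8 + 5.9 + 3.2 + 4.5 + 4.7) / 7 = 32.9000 / 7 = 4.7000
UCL = X̄̄ + A₂·R̄ = 37.1429 + 0.729 × 4.7000 = 40.5692

40.569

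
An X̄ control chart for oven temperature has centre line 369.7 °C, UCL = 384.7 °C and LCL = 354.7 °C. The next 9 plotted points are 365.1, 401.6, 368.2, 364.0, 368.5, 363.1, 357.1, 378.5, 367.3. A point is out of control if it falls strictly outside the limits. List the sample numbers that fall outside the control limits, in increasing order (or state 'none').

2

Compare each point to [354.7, 384.7]: sample 2 = 401.6 > UCL.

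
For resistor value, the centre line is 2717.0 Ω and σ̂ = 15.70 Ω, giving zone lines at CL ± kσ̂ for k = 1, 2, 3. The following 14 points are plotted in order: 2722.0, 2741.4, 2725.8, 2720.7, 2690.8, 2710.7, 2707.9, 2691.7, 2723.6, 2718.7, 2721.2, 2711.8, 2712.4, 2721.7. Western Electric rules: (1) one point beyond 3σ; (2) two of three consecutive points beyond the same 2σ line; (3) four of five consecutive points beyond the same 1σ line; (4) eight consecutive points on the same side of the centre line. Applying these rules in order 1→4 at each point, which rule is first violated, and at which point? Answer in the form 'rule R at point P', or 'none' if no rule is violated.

Zone of each point (C = within 1σ̂, B = 1σ̂–2σ̂, A = 2σ̂–3σ̂, * = beyond 3σ̂; sign = side of CL): 1:+C, 2:+B, 3:+C, 4:+C, 5:-B, 6:-C, 7:-C, 8:-B, 9:+C, 10:+C, 11:+C, 12:-C, 13:-C, 14:+C
No rule fires across all 14 points.

none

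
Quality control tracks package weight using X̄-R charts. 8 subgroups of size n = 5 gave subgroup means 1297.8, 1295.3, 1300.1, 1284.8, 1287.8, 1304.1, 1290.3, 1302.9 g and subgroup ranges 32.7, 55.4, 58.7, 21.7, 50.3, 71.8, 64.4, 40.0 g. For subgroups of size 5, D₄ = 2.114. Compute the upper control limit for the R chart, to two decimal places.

R̄ = (32.7 + 55.4 + 58.7 + 21.7 + 50.3 + 71.8 + 64.4 + 40.0) / 8 = 395.0000 / 8 = 49.3750
UCL_R = D₄·R̄ = 2.114 × 49.3750 = 104.3787

104.38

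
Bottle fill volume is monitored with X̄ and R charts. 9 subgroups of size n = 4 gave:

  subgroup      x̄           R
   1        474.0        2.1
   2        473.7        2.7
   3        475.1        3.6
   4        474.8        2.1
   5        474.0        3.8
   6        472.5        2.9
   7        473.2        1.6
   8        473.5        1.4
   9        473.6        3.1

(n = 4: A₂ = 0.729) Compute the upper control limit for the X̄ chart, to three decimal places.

X̄̄ = (474.0 + 473.7 + 475.1 + 474.8 + 474.0 + 472.5 + 473.2 + 473.5 + 473.6) / 9 = 4264.4000 / 9 = 473.8222
R̄ = (2.1 + 2.7 + 3.6 + 2.1 + 3.8 + 2.9 + 1.6 + 1.4 + 3.1) / 9 = 23.3000 / 9 = 2.5889
UCL = X̄̄ + A₂·R̄ = 473.8222 + 0.729 × 2.5889 = 475.7095

475.710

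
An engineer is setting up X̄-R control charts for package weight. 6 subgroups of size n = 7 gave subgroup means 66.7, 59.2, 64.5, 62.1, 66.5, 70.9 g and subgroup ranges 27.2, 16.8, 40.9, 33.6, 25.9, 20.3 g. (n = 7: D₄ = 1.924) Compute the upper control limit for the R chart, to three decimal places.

R̄ = (27.2 + 16.8 + 40.9 + 33.6 + 25.9 + 20.3) / 6 = 164.7000 / 6 = 27.4500
UCL_R = D₄·R̄ = 1.924 × 27.4500 = 52.8138

52.814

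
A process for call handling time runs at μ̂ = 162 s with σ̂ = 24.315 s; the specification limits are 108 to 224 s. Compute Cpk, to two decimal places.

Cpu = (USL − μ̂) / (3σ̂) = (224 − 162) / (3 × 24.315) = 0.8500; Cpl = (μ̂ − LSL) / (3σ̂) = (162 − 108) / (3 × 24.315) = 0.7403; Cpk = min(Cpu, Cpl) = 0.7403

0.74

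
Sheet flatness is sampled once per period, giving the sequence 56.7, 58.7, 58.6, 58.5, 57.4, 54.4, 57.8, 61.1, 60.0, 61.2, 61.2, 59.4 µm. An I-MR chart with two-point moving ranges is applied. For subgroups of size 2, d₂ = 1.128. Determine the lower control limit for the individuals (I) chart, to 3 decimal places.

54.616

X̄ = (56.7 + 58.7 + 58.6 + 58.5 + 57.4 + 54.4 + 57.8 + 61.1 + 60.0 + 61.2 + 61.2 + 59.4) / 12 = 58.7500
Moving ranges: 2.0, 0.1, 0.1, 1.1, 3.0, 3.4, 3.3, 1.1, 1.2, 0.0, 1.8; M̄R̄ = 17.1000 / 11 = 1.5545
LCL = X̄ − 3·M̄R̄/d₂ = 58.7500 − 3 × 1.5545 / 1.128 = 54.6156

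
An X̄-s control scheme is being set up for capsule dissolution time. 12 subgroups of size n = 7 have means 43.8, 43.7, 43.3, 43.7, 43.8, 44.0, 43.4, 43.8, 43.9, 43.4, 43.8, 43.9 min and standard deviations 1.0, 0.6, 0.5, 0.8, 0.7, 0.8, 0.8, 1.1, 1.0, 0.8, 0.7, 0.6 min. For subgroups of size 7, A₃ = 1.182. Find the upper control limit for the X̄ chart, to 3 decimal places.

44.634

X̄̄ = (43.8 + 43.7 + 43.3 + 43.7 + 43.8 + 44.0 + 43.4 + 43.8 + 43.9 + 43.4 + 43.8 + 43.9) / 12 = 43.7083
s̄ = (1.0 + 0.6 + 0.5 + 0.8 + 0.7 + 0.8 + 0.8 + 1.1 + 1.0 + 0.8 + 0.7 + 0.6) / 12 = 0.7833
UCL = X̄̄ + A₃·s̄ = 43.7083 + 1.182 × 0.7833 = 44.6342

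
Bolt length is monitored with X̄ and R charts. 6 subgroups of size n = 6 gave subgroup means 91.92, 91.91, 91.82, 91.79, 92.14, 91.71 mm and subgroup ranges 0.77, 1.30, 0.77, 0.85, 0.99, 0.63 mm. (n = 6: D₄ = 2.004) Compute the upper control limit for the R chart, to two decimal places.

1.77

R̄ = (0.77 + 1.30 + 0.77 + 0.85 + 0.99 + 0.63) / 6 = 5.3100 / 6 = 0.8850
UCL_R = D₄·R̄ = 2.004 × 0.8850 = 1.7735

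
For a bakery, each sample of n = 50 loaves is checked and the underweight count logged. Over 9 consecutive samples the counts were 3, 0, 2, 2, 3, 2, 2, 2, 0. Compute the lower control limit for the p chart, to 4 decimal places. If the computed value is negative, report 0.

p̄ = Σdᵢ / (k·n) = 16 / (9 × 50) = 0.03556
LCL = p̄ − 3·√(p̄(1−p̄)/n) = 0.03556 − 3 × 0.02619 = -0.04301 → 0 (negative, so LCL = 0)

0.0000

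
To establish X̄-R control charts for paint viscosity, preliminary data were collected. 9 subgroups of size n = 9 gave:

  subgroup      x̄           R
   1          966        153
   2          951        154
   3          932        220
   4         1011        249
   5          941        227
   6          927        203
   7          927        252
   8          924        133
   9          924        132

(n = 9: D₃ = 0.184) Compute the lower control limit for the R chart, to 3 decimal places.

R̄ = (153 + 154 + 220 + 249 + 227 + 203 + 252 + 133 + 132) / 9 = 1723.0000 / 9 = 191.4444
LCL_R = D₃·R̄ = 0.184 × 191.4444 = 35.2258

35.226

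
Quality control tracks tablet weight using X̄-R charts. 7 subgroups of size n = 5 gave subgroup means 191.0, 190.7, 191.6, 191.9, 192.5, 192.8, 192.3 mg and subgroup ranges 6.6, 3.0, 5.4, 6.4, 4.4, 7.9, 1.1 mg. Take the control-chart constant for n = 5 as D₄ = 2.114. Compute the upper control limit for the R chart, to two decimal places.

10.51

R̄ = (6.6 + 3.0 + 5.4 + 6.4 + 4.4 + 7.9 + 1.1) / 7 = 34.8000 / 7 = 4.9714
UCL_R = D₄·R̄ = 2.114 × 4.9714 = 10.5096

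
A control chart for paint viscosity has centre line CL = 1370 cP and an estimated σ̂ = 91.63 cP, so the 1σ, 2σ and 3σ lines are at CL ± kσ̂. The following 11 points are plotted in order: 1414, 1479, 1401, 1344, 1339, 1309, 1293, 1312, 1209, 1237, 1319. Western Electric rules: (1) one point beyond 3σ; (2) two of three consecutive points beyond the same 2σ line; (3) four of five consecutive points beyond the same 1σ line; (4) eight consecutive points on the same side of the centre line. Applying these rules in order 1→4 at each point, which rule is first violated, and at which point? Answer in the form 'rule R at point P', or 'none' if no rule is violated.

Zone of each point (C = within 1σ̂, B = 1σ̂–2σ̂, A = 2σ̂–3σ̂, * = beyond 3σ̂; sign = side of CL): 1:+C, 2:+B, 3:+C, 4:-C, 5:-C, 6:-C, 7:-C, 8:-C, 9:-B, 10:-B, 11:-C
Rule 4 (eight consecutive points on the same side of the centre line) is satisfied at point 11.

rule 4 at point 11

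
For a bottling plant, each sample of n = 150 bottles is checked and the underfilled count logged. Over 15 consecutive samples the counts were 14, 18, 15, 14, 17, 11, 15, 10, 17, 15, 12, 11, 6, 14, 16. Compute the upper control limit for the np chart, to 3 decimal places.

24.240

p̄ = Σdᵢ / (k·n) = 205 / (15 × 150) = 0.09111
UCL = np̄ + 3·√(np̄(1−p̄)) = 13.6667 + 3 × √(13.6667×0.90889) = 13.6667 + 3 × 3.5244 = 24.2399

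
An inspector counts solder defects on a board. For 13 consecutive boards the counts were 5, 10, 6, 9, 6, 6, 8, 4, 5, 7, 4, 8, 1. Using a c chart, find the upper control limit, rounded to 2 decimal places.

13.47

c̄ = (5 + 10 + 6 + 9 + 6 + 6 + 8 + 4 + 5 + 7 + 4 + 8 + 1) / 13 = 79 / 13 = 6.0769
UCL = c̄ + 3√c̄ = 6.0769 + 3 × √6.0769 = 6.0769 + 3 × 2.4651 = 13.4723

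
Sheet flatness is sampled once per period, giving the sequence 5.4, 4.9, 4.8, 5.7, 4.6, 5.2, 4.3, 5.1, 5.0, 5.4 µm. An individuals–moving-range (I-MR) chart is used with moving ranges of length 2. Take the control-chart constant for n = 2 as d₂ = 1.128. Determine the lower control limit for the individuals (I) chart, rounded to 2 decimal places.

3.44

X̄ = (5.4 + 4.9 + 4.8 + 5.7 + 4.6 + 5.2 + 4.3 + 5.1 + 5.0 + 5.4) / 10 = 5.0400
Moving ranges: 0.5, 0.1, 0.9, 1.1, 0.6, 0.9, 0.8, 0.1, 0.4; M̄R̄ = 5.4000 / 9 = 0.6000
LCL = X̄ − 3·M̄R̄/d₂ = 5.0400 − 3 × 0.6000 / 1.128 = 3.4443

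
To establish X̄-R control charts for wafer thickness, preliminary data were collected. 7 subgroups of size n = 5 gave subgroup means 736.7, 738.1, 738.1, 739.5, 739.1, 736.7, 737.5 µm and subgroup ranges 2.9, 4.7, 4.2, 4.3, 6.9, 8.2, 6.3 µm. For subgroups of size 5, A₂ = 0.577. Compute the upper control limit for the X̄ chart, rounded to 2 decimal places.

X̄̄ = (736.7 + 738.1 + 738.1 + 739.5 + 739.1 + 736.7 + 737.5) / 7 = 5165.7000 / 7 = 737.9571
R̄ = (2.9 + 4.7 + 4.2 + 4.3 + 6.9 + 8.2 + 6.3) / 7 = 37.5000 / 7 = 5.3571
UCL = X̄̄ + A₂·R̄ = 737.9571 + 0.577 × 5.3571 = 741.0482

741.05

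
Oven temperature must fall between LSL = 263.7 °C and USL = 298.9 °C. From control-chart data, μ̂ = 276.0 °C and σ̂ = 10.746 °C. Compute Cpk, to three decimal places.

0.382

Cpu = (USL − μ̂) / (3σ̂) = (298.9 − 276.0) / (3 × 10.746) = 0.7103; Cpl = (μ̂ − LSL) / (3σ̂) = (276.0 − 263.7) / (3 × 10.746) = 0.3815; Cpk = min(Cpu, Cpl) = 0.3815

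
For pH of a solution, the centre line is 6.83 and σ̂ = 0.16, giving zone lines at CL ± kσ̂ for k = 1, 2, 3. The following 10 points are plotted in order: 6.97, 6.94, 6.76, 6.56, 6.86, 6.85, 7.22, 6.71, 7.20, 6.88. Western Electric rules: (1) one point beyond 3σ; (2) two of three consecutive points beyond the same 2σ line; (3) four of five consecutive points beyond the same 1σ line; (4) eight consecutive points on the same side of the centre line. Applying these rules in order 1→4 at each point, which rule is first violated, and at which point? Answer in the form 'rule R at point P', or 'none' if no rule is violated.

Zone of each point (C = within 1σ̂, B = 1σ̂–2σ̂, A = 2σ̂–3σ̂, * = beyond 3σ̂; sign = side of CL): 1:+C, 2:+C, 3:-C, 4:-B, 5:+C, 6:+C, 7:+A, 8:-C, 9:+A, 10:+C
Rule 2 (two of three consecutive points beyond the same 2σ limit) is satisfied at point 9.

rule 2 at point 9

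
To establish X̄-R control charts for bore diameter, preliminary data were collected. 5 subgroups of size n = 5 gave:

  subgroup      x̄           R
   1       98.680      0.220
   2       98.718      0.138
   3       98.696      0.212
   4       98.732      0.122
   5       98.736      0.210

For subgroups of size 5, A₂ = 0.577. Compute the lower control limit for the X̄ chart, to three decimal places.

X̄̄ = (98.680 + 98.718 + 98.696 + 98.732 + 98.736) / 5 = 493.5620 / 5 = 98.7124
R̄ = (0.220 + 0.138 + 0.212 + 0.122 + 0.210) / 5 = 0.9020 / 5 = 0.1804
LCL = X̄̄ − A₂·R̄ = 98.7124 − 0.577 × 0.1804 = 98.6083

98.608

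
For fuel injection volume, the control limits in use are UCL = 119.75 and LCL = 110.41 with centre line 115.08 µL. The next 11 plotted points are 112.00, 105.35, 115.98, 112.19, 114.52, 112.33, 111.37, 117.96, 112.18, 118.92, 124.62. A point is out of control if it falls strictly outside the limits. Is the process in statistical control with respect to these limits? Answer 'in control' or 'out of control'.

out of control

Compare each point to [110.41, 119.75]: sample 2 = 105.35 < LCL; sample 11 = 124.62 > UCL.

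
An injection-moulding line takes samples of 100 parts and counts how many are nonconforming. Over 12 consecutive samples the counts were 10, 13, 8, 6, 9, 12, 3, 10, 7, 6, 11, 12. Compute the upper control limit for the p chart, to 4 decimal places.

0.1747

p̄ = Σdᵢ / (k·n) = 107 / (12 × 100) = 0.08917
UCL = p̄ + 3·√(p̄(1−p̄)/n) = 0.08917 + 3 × √(0.08917×0.91083/100) = 0.08917 + 3 × 0.02850 = 0.17466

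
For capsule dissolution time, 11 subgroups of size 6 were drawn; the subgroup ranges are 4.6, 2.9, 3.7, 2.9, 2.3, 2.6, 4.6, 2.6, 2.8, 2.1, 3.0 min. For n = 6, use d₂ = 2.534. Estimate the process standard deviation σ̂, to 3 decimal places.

R̄ = (4.6 + 2.9 + 3.7 + 2.9 + 2.3 + 2.6 + 4.6 + 2.6 + 2.8 + 2.1 + 3.0) / 11 = 3.1000
σ̂ = R̄ / d₂ = 3.1000 / 2.534 = 1.2234

1.223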